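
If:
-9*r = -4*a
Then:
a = 9*r/4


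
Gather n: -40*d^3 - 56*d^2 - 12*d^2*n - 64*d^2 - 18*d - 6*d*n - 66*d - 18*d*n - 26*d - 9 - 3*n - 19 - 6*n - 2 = -40*d^3 - 120*d^2 - 110*d + n*(-12*d^2 - 24*d - 9) - 30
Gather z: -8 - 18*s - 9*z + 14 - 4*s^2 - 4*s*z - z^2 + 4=-4*s^2 - 18*s - z^2 + z*(-4*s - 9) + 10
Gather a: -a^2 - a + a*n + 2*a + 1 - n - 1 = -a^2 + a*(n + 1) - n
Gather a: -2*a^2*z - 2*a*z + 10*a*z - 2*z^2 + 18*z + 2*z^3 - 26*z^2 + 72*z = -2*a^2*z + 8*a*z + 2*z^3 - 28*z^2 + 90*z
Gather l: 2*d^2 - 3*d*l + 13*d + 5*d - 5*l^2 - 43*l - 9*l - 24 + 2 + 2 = 2*d^2 + 18*d - 5*l^2 + l*(-3*d - 52) - 20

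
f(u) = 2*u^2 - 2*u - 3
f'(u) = 4*u - 2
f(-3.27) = 24.93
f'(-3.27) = -15.08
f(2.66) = 5.83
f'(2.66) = 8.64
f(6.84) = 76.89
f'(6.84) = 25.36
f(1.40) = -1.88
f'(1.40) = 3.60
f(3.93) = 20.03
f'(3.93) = 13.72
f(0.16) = -3.27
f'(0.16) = -1.36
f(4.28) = 25.08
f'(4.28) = 15.12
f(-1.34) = 3.27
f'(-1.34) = -7.36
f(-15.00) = 477.00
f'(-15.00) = -62.00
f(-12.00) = 309.00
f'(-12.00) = -50.00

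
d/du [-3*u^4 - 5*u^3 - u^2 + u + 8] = -12*u^3 - 15*u^2 - 2*u + 1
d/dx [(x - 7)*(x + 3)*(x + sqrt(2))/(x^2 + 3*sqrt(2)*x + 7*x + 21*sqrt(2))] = (-(x - 7)*(x + 3)*(x + sqrt(2))*(2*x + 3*sqrt(2) + 7) + ((x - 7)*(x + 3) + (x - 7)*(x + sqrt(2)) + (x + 3)*(x + sqrt(2)))*(x^2 + 3*sqrt(2)*x + 7*x + 21*sqrt(2)))/(x^2 + 3*sqrt(2)*x + 7*x + 21*sqrt(2))^2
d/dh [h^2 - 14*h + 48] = 2*h - 14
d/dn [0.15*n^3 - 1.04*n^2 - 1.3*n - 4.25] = 0.45*n^2 - 2.08*n - 1.3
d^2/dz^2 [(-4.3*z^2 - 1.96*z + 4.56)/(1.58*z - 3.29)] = (-7.105427357601e-15*z^2 - 90.697036)/(3.944312*z^3 - 24.639468*z^2 + 51.306234*z - 35.611289)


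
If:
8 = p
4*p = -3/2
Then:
No Solution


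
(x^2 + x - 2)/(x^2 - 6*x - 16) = (x - 1)/(x - 8)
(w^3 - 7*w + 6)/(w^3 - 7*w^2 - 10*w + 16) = (w^2 + w - 6)/(w^2 - 6*w - 16)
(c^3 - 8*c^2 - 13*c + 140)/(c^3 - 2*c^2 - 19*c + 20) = (c - 7)/(c - 1)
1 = 1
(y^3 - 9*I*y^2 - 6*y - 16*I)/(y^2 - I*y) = (y^3 - 9*I*y^2 - 6*y - 16*I)/(y*(y - I))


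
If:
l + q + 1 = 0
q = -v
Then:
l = v - 1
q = -v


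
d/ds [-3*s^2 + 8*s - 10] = 8 - 6*s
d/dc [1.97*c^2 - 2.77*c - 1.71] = 3.94*c - 2.77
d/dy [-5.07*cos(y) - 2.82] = 5.07*sin(y)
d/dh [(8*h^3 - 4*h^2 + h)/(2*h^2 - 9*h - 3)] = (16*h^4 - 144*h^3 - 38*h^2 + 24*h - 3)/(4*h^4 - 36*h^3 + 69*h^2 + 54*h + 9)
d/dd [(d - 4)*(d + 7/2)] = 2*d - 1/2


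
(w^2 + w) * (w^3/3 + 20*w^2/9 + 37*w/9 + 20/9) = w^5/3 + 23*w^4/9 + 19*w^3/3 + 19*w^2/3 + 20*w/9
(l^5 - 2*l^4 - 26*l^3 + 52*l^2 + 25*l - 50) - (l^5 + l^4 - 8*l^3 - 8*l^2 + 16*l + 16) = -3*l^4 - 18*l^3 + 60*l^2 + 9*l - 66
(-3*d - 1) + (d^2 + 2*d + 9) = d^2 - d + 8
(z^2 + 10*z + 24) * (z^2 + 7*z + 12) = z^4 + 17*z^3 + 106*z^2 + 288*z + 288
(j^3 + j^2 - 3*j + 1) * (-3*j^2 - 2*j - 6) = -3*j^5 - 5*j^4 + j^3 - 3*j^2 + 16*j - 6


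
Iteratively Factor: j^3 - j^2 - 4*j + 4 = (j - 1)*(j^2 - 4) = (j - 1)*(j + 2)*(j - 2)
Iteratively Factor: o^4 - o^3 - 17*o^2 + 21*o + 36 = (o + 4)*(o^3 - 5*o^2 + 3*o + 9) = (o + 1)*(o + 4)*(o^2 - 6*o + 9) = (o - 3)*(o + 1)*(o + 4)*(o - 3)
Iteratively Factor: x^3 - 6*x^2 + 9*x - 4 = (x - 1)*(x^2 - 5*x + 4) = (x - 4)*(x - 1)*(x - 1)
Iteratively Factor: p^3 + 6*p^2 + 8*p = (p + 2)*(p^2 + 4*p) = (p + 2)*(p + 4)*(p)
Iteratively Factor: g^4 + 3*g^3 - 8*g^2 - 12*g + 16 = (g - 2)*(g^3 + 5*g^2 + 2*g - 8) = (g - 2)*(g + 2)*(g^2 + 3*g - 4) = (g - 2)*(g + 2)*(g + 4)*(g - 1)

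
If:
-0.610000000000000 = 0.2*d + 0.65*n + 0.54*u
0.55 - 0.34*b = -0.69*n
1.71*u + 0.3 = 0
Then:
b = 2.02941176470588*n + 1.61764705882353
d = -3.25*n - 2.57631578947368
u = -0.18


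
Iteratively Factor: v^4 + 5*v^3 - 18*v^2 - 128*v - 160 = (v + 4)*(v^3 + v^2 - 22*v - 40) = (v - 5)*(v + 4)*(v^2 + 6*v + 8) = (v - 5)*(v + 2)*(v + 4)*(v + 4)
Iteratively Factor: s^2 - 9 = (s - 3)*(s + 3)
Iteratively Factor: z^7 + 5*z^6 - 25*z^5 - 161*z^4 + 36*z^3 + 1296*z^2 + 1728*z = (z - 4)*(z^6 + 9*z^5 + 11*z^4 - 117*z^3 - 432*z^2 - 432*z) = (z - 4)*(z + 3)*(z^5 + 6*z^4 - 7*z^3 - 96*z^2 - 144*z) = z*(z - 4)*(z + 3)*(z^4 + 6*z^3 - 7*z^2 - 96*z - 144) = z*(z - 4)*(z + 3)^2*(z^3 + 3*z^2 - 16*z - 48) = z*(z - 4)*(z + 3)^3*(z^2 - 16) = z*(z - 4)*(z + 3)^3*(z + 4)*(z - 4)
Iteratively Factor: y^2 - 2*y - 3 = (y - 3)*(y + 1)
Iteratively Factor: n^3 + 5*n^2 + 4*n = (n + 4)*(n^2 + n) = n*(n + 4)*(n + 1)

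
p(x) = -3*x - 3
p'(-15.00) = -3.00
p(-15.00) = 42.00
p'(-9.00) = -3.00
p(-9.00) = 24.00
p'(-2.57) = -3.00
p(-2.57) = 4.71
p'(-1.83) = -3.00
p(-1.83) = 2.49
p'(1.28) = -3.00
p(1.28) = -6.84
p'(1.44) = -3.00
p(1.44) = -7.32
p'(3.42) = -3.00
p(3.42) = -13.26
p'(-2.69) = -3.00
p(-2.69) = 5.07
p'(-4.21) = -3.00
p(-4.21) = 9.63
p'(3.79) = -3.00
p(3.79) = -14.37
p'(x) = -3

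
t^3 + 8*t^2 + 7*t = t*(t + 1)*(t + 7)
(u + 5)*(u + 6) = u^2 + 11*u + 30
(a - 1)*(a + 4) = a^2 + 3*a - 4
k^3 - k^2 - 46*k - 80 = (k - 8)*(k + 2)*(k + 5)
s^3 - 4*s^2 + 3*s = s*(s - 3)*(s - 1)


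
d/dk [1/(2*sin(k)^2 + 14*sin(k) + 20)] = -(2*sin(k) + 7)*cos(k)/(2*(sin(k)^2 + 7*sin(k) + 10)^2)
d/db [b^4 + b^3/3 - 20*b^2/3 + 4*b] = 4*b^3 + b^2 - 40*b/3 + 4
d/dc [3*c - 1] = 3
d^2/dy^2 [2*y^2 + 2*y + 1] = 4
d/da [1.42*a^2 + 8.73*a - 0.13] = 2.84*a + 8.73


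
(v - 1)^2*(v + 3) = v^3 + v^2 - 5*v + 3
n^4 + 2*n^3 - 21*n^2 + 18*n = n*(n - 3)*(n - 1)*(n + 6)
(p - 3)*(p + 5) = p^2 + 2*p - 15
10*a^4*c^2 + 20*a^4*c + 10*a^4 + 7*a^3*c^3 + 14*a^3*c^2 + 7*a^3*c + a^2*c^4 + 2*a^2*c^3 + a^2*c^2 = (2*a + c)*(5*a + c)*(a*c + a)^2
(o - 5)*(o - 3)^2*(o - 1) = o^4 - 12*o^3 + 50*o^2 - 84*o + 45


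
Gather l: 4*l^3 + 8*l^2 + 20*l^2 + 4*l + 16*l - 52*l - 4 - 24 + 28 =4*l^3 + 28*l^2 - 32*l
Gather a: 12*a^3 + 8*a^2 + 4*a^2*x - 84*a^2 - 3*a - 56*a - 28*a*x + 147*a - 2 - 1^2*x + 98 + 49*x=12*a^3 + a^2*(4*x - 76) + a*(88 - 28*x) + 48*x + 96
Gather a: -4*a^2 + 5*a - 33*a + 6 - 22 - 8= -4*a^2 - 28*a - 24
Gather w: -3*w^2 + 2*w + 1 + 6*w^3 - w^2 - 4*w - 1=6*w^3 - 4*w^2 - 2*w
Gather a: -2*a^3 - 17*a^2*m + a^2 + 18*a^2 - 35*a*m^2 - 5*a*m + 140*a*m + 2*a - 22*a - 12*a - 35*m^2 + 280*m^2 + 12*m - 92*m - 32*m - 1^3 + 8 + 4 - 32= -2*a^3 + a^2*(19 - 17*m) + a*(-35*m^2 + 135*m - 32) + 245*m^2 - 112*m - 21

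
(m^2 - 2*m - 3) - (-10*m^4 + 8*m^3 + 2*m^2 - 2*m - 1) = 10*m^4 - 8*m^3 - m^2 - 2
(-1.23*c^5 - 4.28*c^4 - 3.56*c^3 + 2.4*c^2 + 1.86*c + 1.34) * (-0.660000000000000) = 0.8118*c^5 + 2.8248*c^4 + 2.3496*c^3 - 1.584*c^2 - 1.2276*c - 0.8844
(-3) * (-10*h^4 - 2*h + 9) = 30*h^4 + 6*h - 27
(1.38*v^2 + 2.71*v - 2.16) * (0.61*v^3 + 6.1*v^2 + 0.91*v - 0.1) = 0.8418*v^5 + 10.0711*v^4 + 16.4692*v^3 - 10.8479*v^2 - 2.2366*v + 0.216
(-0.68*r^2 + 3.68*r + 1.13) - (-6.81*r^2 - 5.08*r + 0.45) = 6.13*r^2 + 8.76*r + 0.68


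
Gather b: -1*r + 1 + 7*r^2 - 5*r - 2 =7*r^2 - 6*r - 1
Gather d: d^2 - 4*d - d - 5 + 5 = d^2 - 5*d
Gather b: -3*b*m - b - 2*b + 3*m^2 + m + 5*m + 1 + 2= b*(-3*m - 3) + 3*m^2 + 6*m + 3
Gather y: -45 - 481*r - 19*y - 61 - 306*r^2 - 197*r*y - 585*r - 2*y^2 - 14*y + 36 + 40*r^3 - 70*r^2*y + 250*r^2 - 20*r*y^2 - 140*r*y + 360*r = 40*r^3 - 56*r^2 - 706*r + y^2*(-20*r - 2) + y*(-70*r^2 - 337*r - 33) - 70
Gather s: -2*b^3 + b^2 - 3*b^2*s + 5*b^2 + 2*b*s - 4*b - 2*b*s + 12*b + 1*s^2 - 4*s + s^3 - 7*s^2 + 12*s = -2*b^3 + 6*b^2 + 8*b + s^3 - 6*s^2 + s*(8 - 3*b^2)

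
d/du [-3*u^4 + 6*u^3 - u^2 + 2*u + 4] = -12*u^3 + 18*u^2 - 2*u + 2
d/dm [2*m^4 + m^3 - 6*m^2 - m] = 8*m^3 + 3*m^2 - 12*m - 1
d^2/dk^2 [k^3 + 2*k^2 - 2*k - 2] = 6*k + 4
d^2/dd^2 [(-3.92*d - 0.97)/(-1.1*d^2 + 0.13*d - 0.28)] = ((2.2*d - 0.13)*(3.92*d + 0.97)*(4.4*d - 0.26) - (25.872*d + 1.1148)*(1.1*d^2 - 0.13*d + 0.28))/(1.1*d^2 - 0.13*d + 0.28)^3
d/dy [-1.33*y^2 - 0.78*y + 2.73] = -2.66*y - 0.78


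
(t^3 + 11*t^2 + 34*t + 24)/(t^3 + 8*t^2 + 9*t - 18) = (t^2 + 5*t + 4)/(t^2 + 2*t - 3)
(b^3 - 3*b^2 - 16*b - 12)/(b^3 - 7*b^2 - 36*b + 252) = (b^2 + 3*b + 2)/(b^2 - b - 42)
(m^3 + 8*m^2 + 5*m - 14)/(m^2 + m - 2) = m + 7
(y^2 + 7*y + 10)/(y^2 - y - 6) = (y + 5)/(y - 3)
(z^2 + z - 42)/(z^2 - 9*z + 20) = (z^2 + z - 42)/(z^2 - 9*z + 20)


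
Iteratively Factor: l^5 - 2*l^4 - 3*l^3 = (l)*(l^4 - 2*l^3 - 3*l^2) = l*(l - 3)*(l^3 + l^2) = l^2*(l - 3)*(l^2 + l) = l^3*(l - 3)*(l + 1)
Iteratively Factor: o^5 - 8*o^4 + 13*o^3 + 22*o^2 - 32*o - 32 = (o + 1)*(o^4 - 9*o^3 + 22*o^2 - 32) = (o - 4)*(o + 1)*(o^3 - 5*o^2 + 2*o + 8) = (o - 4)^2*(o + 1)*(o^2 - o - 2) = (o - 4)^2*(o + 1)^2*(o - 2)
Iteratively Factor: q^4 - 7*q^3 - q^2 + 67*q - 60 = (q - 1)*(q^3 - 6*q^2 - 7*q + 60) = (q - 4)*(q - 1)*(q^2 - 2*q - 15) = (q - 5)*(q - 4)*(q - 1)*(q + 3)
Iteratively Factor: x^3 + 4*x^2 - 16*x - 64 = (x + 4)*(x^2 - 16) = (x - 4)*(x + 4)*(x + 4)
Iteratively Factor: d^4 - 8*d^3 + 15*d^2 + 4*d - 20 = (d - 5)*(d^3 - 3*d^2 + 4) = (d - 5)*(d + 1)*(d^2 - 4*d + 4) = (d - 5)*(d - 2)*(d + 1)*(d - 2)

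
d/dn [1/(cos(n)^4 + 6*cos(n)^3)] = 2*(2*cos(n) + 9)*sin(n)/((cos(n) + 6)^2*cos(n)^4)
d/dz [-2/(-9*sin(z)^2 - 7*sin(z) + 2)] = -2*(18*sin(z) + 7)*cos(z)/(9*sin(z)^2 + 7*sin(z) - 2)^2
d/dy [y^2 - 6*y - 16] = 2*y - 6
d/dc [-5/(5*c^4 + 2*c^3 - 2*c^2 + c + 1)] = 5*(20*c^3 + 6*c^2 - 4*c + 1)/(5*c^4 + 2*c^3 - 2*c^2 + c + 1)^2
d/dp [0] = 0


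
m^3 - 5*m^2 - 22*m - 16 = (m - 8)*(m + 1)*(m + 2)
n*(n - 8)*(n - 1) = n^3 - 9*n^2 + 8*n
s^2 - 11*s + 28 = (s - 7)*(s - 4)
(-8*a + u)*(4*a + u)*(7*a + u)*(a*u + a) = -224*a^4*u - 224*a^4 - 60*a^3*u^2 - 60*a^3*u + 3*a^2*u^3 + 3*a^2*u^2 + a*u^4 + a*u^3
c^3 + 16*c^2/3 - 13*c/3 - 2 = (c - 1)*(c + 1/3)*(c + 6)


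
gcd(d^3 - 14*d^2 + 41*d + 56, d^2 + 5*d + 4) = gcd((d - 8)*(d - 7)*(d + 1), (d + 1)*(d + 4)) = d + 1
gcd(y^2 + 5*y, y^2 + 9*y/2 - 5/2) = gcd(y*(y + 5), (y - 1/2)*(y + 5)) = y + 5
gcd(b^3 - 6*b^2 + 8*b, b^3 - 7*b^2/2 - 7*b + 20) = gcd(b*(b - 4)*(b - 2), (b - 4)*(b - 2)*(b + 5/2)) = b^2 - 6*b + 8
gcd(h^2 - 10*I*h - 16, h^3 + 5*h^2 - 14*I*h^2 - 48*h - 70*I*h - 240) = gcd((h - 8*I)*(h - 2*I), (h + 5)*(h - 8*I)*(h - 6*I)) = h - 8*I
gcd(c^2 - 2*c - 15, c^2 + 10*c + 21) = c + 3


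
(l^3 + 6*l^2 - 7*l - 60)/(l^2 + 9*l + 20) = l - 3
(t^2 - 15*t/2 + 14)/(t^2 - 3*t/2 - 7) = (t - 4)/(t + 2)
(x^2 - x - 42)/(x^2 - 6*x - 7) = (x + 6)/(x + 1)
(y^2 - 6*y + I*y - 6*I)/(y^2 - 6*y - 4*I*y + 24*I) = (y + I)/(y - 4*I)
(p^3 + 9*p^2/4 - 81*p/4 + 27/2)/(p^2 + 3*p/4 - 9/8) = 2*(p^2 + 3*p - 18)/(2*p + 3)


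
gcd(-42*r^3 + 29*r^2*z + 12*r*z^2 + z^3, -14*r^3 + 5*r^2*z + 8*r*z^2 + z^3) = -7*r^2 + 6*r*z + z^2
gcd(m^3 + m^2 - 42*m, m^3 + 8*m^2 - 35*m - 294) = m^2 + m - 42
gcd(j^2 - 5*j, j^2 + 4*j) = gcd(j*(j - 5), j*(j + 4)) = j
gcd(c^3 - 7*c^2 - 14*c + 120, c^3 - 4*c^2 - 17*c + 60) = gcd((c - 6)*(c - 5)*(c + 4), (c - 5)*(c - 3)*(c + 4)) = c^2 - c - 20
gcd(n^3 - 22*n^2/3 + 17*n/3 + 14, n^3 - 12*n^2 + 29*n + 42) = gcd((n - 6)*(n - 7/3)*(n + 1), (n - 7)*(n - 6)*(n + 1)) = n^2 - 5*n - 6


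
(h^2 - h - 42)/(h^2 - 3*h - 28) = (h + 6)/(h + 4)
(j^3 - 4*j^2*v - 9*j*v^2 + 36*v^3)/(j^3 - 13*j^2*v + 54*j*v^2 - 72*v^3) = (-j - 3*v)/(-j + 6*v)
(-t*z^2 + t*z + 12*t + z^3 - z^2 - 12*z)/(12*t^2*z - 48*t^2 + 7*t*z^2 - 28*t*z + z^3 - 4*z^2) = (-t*z - 3*t + z^2 + 3*z)/(12*t^2 + 7*t*z + z^2)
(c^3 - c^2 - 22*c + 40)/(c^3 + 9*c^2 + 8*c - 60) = (c - 4)/(c + 6)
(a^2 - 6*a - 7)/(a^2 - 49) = (a + 1)/(a + 7)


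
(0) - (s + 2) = -s - 2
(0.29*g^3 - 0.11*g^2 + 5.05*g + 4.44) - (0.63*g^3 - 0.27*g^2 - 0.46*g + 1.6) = -0.34*g^3 + 0.16*g^2 + 5.51*g + 2.84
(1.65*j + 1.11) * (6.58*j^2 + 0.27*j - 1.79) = 10.857*j^3 + 7.7493*j^2 - 2.6538*j - 1.9869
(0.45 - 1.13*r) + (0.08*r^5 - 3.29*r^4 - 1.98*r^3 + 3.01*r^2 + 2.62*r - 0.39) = 0.08*r^5 - 3.29*r^4 - 1.98*r^3 + 3.01*r^2 + 1.49*r + 0.06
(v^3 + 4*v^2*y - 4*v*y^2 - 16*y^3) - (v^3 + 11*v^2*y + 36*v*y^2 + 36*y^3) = -7*v^2*y - 40*v*y^2 - 52*y^3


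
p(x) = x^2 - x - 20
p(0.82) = -20.15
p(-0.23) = -19.72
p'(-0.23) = -1.46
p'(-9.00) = -19.00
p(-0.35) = -19.53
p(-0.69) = -18.83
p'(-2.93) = -6.86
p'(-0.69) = -2.38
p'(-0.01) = -1.02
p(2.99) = -14.05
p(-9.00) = 70.00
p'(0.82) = 0.64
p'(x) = 2*x - 1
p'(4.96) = 8.92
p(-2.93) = -8.49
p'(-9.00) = -19.00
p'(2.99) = 4.98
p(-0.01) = -19.99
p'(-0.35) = -1.70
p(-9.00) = 70.00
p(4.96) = -0.36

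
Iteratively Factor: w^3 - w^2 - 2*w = (w + 1)*(w^2 - 2*w) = (w - 2)*(w + 1)*(w)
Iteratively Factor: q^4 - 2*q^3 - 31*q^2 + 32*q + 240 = (q + 4)*(q^3 - 6*q^2 - 7*q + 60) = (q - 4)*(q + 4)*(q^2 - 2*q - 15) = (q - 4)*(q + 3)*(q + 4)*(q - 5)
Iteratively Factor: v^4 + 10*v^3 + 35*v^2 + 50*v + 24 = (v + 4)*(v^3 + 6*v^2 + 11*v + 6) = (v + 3)*(v + 4)*(v^2 + 3*v + 2) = (v + 2)*(v + 3)*(v + 4)*(v + 1)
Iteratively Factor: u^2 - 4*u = (u)*(u - 4)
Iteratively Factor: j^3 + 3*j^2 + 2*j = (j + 2)*(j^2 + j) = j*(j + 2)*(j + 1)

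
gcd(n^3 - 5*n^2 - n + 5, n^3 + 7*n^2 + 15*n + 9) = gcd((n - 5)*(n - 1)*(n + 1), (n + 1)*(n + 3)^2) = n + 1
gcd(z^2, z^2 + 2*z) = z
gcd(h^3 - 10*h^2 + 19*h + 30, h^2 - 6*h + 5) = h - 5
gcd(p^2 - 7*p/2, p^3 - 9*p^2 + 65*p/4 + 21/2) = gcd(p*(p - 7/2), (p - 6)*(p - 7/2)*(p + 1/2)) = p - 7/2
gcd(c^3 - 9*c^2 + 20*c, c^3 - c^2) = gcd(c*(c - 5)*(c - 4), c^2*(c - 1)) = c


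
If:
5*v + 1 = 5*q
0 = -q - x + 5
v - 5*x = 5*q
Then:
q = 126/5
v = 25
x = -101/5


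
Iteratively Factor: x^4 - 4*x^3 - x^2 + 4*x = (x - 4)*(x^3 - x) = x*(x - 4)*(x^2 - 1) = x*(x - 4)*(x + 1)*(x - 1)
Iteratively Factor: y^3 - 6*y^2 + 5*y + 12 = (y - 3)*(y^2 - 3*y - 4) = (y - 3)*(y + 1)*(y - 4)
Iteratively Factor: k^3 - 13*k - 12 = (k - 4)*(k^2 + 4*k + 3) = (k - 4)*(k + 1)*(k + 3)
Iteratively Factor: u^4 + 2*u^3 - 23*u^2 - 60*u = (u - 5)*(u^3 + 7*u^2 + 12*u) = u*(u - 5)*(u^2 + 7*u + 12) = u*(u - 5)*(u + 4)*(u + 3)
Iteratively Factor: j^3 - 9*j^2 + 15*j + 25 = (j - 5)*(j^2 - 4*j - 5) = (j - 5)^2*(j + 1)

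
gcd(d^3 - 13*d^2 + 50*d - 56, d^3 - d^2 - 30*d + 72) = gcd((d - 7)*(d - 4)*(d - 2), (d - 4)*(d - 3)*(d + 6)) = d - 4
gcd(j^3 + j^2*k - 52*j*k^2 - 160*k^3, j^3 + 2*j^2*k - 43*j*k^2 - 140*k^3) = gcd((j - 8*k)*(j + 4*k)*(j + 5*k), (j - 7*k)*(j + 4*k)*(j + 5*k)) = j^2 + 9*j*k + 20*k^2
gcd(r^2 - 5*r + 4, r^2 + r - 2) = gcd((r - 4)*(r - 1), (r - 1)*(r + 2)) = r - 1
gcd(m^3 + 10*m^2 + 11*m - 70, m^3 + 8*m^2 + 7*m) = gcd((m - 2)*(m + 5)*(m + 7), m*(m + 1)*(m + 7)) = m + 7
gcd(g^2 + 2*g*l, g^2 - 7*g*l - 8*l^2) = 1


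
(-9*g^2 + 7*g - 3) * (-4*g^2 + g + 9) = 36*g^4 - 37*g^3 - 62*g^2 + 60*g - 27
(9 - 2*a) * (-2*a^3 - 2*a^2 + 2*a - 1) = 4*a^4 - 14*a^3 - 22*a^2 + 20*a - 9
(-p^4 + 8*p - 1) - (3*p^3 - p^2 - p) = -p^4 - 3*p^3 + p^2 + 9*p - 1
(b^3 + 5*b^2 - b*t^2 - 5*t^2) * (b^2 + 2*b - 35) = b^5 + 7*b^4 - b^3*t^2 - 25*b^3 - 7*b^2*t^2 - 175*b^2 + 25*b*t^2 + 175*t^2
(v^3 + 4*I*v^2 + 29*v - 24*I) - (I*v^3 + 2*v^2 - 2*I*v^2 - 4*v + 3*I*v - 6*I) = v^3 - I*v^3 - 2*v^2 + 6*I*v^2 + 33*v - 3*I*v - 18*I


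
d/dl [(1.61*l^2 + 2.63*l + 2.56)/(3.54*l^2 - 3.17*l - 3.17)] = (-14.4139*l^2 - 28.3322*l - 0.2219)/(12.5316*l^4 - 22.4436*l^3 - 12.3947*l^2 + 20.0978*l + 10.0489)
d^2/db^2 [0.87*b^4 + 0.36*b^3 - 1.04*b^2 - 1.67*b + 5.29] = 10.44*b^2 + 2.16*b - 2.08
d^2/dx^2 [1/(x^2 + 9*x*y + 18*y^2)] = 2*(-x^2 - 9*x*y - 18*y^2 + (2*x + 9*y)^2)/(x^2 + 9*x*y + 18*y^2)^3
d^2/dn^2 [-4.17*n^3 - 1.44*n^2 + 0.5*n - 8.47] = -25.02*n - 2.88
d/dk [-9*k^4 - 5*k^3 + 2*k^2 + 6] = k*(-36*k^2 - 15*k + 4)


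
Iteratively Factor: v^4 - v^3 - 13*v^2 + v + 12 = (v + 3)*(v^3 - 4*v^2 - v + 4) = (v - 4)*(v + 3)*(v^2 - 1) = (v - 4)*(v + 1)*(v + 3)*(v - 1)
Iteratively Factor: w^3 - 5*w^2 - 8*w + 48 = (w - 4)*(w^2 - w - 12) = (w - 4)*(w + 3)*(w - 4)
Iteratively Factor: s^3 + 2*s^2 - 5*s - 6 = (s + 3)*(s^2 - s - 2) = (s - 2)*(s + 3)*(s + 1)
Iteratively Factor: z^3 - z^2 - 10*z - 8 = (z + 2)*(z^2 - 3*z - 4) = (z + 1)*(z + 2)*(z - 4)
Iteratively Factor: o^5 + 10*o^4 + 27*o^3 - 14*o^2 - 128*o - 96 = (o + 1)*(o^4 + 9*o^3 + 18*o^2 - 32*o - 96) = (o + 1)*(o + 4)*(o^3 + 5*o^2 - 2*o - 24) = (o - 2)*(o + 1)*(o + 4)*(o^2 + 7*o + 12) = (o - 2)*(o + 1)*(o + 3)*(o + 4)*(o + 4)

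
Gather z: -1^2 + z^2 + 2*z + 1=z^2 + 2*z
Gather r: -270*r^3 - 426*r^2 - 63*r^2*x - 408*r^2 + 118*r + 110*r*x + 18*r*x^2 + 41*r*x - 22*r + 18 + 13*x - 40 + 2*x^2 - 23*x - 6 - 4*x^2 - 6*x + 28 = -270*r^3 + r^2*(-63*x - 834) + r*(18*x^2 + 151*x + 96) - 2*x^2 - 16*x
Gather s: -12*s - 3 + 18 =15 - 12*s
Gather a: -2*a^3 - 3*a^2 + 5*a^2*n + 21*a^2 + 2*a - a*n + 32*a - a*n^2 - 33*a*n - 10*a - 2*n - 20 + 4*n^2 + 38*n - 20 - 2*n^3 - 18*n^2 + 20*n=-2*a^3 + a^2*(5*n + 18) + a*(-n^2 - 34*n + 24) - 2*n^3 - 14*n^2 + 56*n - 40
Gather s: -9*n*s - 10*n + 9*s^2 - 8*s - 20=-10*n + 9*s^2 + s*(-9*n - 8) - 20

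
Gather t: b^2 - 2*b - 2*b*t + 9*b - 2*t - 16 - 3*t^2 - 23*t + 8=b^2 + 7*b - 3*t^2 + t*(-2*b - 25) - 8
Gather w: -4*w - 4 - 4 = -4*w - 8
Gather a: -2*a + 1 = 1 - 2*a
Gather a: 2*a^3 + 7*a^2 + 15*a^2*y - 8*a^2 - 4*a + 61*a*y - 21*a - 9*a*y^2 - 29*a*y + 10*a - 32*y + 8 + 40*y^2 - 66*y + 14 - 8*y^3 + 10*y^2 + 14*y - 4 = 2*a^3 + a^2*(15*y - 1) + a*(-9*y^2 + 32*y - 15) - 8*y^3 + 50*y^2 - 84*y + 18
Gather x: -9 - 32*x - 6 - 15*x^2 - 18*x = -15*x^2 - 50*x - 15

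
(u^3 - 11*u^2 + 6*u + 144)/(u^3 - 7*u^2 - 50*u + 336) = (u + 3)/(u + 7)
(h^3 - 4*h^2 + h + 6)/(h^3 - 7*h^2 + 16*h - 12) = (h + 1)/(h - 2)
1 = 1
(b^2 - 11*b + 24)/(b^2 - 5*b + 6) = (b - 8)/(b - 2)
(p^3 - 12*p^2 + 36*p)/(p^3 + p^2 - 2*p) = (p^2 - 12*p + 36)/(p^2 + p - 2)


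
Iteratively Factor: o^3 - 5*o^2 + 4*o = (o)*(o^2 - 5*o + 4) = o*(o - 1)*(o - 4)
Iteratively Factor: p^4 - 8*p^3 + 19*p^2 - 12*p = (p - 3)*(p^3 - 5*p^2 + 4*p) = (p - 3)*(p - 1)*(p^2 - 4*p) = (p - 4)*(p - 3)*(p - 1)*(p)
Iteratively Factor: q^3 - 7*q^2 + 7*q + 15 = (q - 5)*(q^2 - 2*q - 3) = (q - 5)*(q - 3)*(q + 1)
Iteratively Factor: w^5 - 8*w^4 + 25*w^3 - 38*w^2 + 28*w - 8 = (w - 1)*(w^4 - 7*w^3 + 18*w^2 - 20*w + 8) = (w - 1)^2*(w^3 - 6*w^2 + 12*w - 8) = (w - 2)*(w - 1)^2*(w^2 - 4*w + 4) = (w - 2)^2*(w - 1)^2*(w - 2)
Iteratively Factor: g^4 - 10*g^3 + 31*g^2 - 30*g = (g - 5)*(g^3 - 5*g^2 + 6*g) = (g - 5)*(g - 2)*(g^2 - 3*g) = g*(g - 5)*(g - 2)*(g - 3)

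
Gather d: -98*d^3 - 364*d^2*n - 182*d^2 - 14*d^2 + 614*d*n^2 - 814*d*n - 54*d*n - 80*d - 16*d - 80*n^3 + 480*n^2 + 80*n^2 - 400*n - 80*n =-98*d^3 + d^2*(-364*n - 196) + d*(614*n^2 - 868*n - 96) - 80*n^3 + 560*n^2 - 480*n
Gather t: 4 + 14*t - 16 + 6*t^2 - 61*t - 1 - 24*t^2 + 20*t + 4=-18*t^2 - 27*t - 9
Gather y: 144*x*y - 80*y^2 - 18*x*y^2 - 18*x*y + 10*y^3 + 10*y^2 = 126*x*y + 10*y^3 + y^2*(-18*x - 70)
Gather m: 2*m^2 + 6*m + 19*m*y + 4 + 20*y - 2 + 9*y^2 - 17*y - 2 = 2*m^2 + m*(19*y + 6) + 9*y^2 + 3*y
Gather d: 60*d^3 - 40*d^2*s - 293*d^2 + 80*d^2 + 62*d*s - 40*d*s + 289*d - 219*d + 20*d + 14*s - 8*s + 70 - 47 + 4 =60*d^3 + d^2*(-40*s - 213) + d*(22*s + 90) + 6*s + 27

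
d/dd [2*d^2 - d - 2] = 4*d - 1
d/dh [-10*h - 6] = -10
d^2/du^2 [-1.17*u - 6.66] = 0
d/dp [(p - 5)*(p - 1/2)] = 2*p - 11/2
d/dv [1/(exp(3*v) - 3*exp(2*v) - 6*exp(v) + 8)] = 3*(-exp(2*v) + 2*exp(v) + 2)*exp(v)/(exp(3*v) - 3*exp(2*v) - 6*exp(v) + 8)^2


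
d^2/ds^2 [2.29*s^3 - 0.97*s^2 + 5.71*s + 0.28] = 13.74*s - 1.94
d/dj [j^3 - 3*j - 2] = 3*j^2 - 3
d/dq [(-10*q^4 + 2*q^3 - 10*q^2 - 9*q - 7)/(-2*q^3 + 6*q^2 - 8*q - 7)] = (20*q^6 - 120*q^5 + 232*q^4 + 212*q^3 + 50*q^2 + 224*q + 7)/(4*q^6 - 24*q^5 + 68*q^4 - 68*q^3 - 20*q^2 + 112*q + 49)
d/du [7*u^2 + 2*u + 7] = 14*u + 2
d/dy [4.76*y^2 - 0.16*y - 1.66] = 9.52*y - 0.16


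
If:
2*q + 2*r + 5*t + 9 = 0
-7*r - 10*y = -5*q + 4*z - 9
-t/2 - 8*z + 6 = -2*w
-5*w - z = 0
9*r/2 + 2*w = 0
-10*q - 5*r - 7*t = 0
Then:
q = 5865/3397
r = 261/3397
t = -8565/3397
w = -2349/13588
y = 23163/16985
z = 11745/13588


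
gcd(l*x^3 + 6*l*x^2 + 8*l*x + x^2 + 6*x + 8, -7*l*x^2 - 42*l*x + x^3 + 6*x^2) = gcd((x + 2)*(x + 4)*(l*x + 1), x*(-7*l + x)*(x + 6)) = 1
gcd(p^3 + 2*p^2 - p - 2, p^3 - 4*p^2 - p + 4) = p^2 - 1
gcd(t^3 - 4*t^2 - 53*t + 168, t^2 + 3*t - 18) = t - 3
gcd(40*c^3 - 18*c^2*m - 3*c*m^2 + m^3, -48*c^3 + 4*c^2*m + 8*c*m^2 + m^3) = 8*c^2 - 2*c*m - m^2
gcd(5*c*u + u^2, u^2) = u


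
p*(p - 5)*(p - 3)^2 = p^4 - 11*p^3 + 39*p^2 - 45*p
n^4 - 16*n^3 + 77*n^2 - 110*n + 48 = (n - 8)*(n - 6)*(n - 1)^2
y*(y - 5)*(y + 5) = y^3 - 25*y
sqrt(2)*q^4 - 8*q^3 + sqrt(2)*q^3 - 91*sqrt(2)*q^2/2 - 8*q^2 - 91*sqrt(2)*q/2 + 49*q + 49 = (q - 7*sqrt(2))*(q - sqrt(2)/2)*(q + 7*sqrt(2)/2)*(sqrt(2)*q + sqrt(2))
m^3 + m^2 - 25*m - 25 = (m - 5)*(m + 1)*(m + 5)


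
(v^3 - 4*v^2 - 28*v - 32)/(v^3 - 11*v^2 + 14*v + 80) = (v + 2)/(v - 5)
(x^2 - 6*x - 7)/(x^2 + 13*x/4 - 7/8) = 8*(x^2 - 6*x - 7)/(8*x^2 + 26*x - 7)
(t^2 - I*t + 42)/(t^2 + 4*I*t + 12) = (t - 7*I)/(t - 2*I)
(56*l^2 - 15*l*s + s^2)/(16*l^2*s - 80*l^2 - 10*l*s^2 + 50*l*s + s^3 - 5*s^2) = (-7*l + s)/(-2*l*s + 10*l + s^2 - 5*s)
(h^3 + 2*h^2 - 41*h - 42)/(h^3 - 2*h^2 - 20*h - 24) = (h^2 + 8*h + 7)/(h^2 + 4*h + 4)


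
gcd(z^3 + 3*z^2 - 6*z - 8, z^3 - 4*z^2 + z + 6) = z^2 - z - 2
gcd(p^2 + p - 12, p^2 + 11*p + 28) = p + 4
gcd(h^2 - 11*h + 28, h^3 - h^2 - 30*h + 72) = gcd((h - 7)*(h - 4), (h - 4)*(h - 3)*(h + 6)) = h - 4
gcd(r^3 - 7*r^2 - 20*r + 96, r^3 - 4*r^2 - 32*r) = r^2 - 4*r - 32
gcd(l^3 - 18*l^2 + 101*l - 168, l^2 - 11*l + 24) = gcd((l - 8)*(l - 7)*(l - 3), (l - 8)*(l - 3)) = l^2 - 11*l + 24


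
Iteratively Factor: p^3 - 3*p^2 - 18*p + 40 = (p - 5)*(p^2 + 2*p - 8) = (p - 5)*(p - 2)*(p + 4)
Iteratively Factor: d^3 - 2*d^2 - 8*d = (d - 4)*(d^2 + 2*d) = d*(d - 4)*(d + 2)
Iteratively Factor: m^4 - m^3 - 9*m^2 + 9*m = (m - 1)*(m^3 - 9*m) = (m - 1)*(m + 3)*(m^2 - 3*m) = (m - 3)*(m - 1)*(m + 3)*(m)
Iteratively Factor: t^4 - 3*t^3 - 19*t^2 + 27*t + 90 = (t + 3)*(t^3 - 6*t^2 - t + 30) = (t + 2)*(t + 3)*(t^2 - 8*t + 15) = (t - 3)*(t + 2)*(t + 3)*(t - 5)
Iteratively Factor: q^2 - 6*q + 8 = (q - 2)*(q - 4)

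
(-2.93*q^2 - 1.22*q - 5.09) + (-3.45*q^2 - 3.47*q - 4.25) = -6.38*q^2 - 4.69*q - 9.34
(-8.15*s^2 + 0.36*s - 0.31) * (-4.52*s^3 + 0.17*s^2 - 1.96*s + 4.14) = 36.838*s^5 - 3.0127*s^4 + 17.4364*s^3 - 34.4993*s^2 + 2.098*s - 1.2834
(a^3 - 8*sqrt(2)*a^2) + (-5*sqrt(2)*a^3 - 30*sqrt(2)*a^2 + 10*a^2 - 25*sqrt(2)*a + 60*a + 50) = -5*sqrt(2)*a^3 + a^3 - 38*sqrt(2)*a^2 + 10*a^2 - 25*sqrt(2)*a + 60*a + 50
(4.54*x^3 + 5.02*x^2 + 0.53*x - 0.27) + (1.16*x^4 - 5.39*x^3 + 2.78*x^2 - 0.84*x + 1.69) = 1.16*x^4 - 0.85*x^3 + 7.8*x^2 - 0.31*x + 1.42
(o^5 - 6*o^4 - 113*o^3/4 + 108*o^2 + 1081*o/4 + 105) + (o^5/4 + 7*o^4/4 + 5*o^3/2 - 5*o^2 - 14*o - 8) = 5*o^5/4 - 17*o^4/4 - 103*o^3/4 + 103*o^2 + 1025*o/4 + 97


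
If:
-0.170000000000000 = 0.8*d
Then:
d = -0.21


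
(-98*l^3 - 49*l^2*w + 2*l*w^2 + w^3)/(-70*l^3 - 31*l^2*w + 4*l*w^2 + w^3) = (-7*l + w)/(-5*l + w)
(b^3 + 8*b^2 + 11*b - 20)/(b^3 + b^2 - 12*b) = (b^2 + 4*b - 5)/(b*(b - 3))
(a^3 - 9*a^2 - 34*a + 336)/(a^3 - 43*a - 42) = (a - 8)/(a + 1)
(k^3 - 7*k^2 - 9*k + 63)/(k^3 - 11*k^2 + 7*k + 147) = (k - 3)/(k - 7)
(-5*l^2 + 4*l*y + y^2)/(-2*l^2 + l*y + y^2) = (5*l + y)/(2*l + y)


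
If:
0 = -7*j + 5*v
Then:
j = 5*v/7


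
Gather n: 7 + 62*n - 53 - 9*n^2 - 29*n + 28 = -9*n^2 + 33*n - 18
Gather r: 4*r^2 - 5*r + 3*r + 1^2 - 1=4*r^2 - 2*r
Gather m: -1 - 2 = -3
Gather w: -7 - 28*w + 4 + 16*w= -12*w - 3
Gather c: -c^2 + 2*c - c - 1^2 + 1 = -c^2 + c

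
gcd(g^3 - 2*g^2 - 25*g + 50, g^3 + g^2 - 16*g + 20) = g^2 + 3*g - 10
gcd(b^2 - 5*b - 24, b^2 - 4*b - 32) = b - 8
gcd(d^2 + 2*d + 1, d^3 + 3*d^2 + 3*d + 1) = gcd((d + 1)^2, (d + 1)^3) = d^2 + 2*d + 1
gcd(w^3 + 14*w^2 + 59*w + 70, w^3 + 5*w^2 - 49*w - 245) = w^2 + 12*w + 35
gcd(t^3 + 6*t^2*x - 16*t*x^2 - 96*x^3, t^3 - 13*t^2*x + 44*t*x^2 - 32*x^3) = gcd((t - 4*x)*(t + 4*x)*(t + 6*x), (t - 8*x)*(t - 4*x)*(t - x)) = -t + 4*x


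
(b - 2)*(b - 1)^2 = b^3 - 4*b^2 + 5*b - 2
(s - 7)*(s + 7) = s^2 - 49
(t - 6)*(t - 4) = t^2 - 10*t + 24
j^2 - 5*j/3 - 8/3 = (j - 8/3)*(j + 1)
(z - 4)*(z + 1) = z^2 - 3*z - 4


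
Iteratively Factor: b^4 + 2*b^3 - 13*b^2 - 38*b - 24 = (b + 3)*(b^3 - b^2 - 10*b - 8) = (b - 4)*(b + 3)*(b^2 + 3*b + 2) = (b - 4)*(b + 1)*(b + 3)*(b + 2)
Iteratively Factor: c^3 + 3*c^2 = (c)*(c^2 + 3*c) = c*(c + 3)*(c)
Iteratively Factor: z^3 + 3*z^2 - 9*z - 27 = (z + 3)*(z^2 - 9) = (z + 3)^2*(z - 3)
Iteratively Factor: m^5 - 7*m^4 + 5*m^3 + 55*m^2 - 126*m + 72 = (m - 2)*(m^4 - 5*m^3 - 5*m^2 + 45*m - 36) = (m - 3)*(m - 2)*(m^3 - 2*m^2 - 11*m + 12) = (m - 3)*(m - 2)*(m + 3)*(m^2 - 5*m + 4) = (m - 4)*(m - 3)*(m - 2)*(m + 3)*(m - 1)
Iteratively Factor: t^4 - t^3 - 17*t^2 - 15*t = (t - 5)*(t^3 + 4*t^2 + 3*t) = (t - 5)*(t + 1)*(t^2 + 3*t) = t*(t - 5)*(t + 1)*(t + 3)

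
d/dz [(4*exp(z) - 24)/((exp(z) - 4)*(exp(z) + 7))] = 4*(-exp(2*z) + 12*exp(z) - 10)*exp(z)/(exp(4*z) + 6*exp(3*z) - 47*exp(2*z) - 168*exp(z) + 784)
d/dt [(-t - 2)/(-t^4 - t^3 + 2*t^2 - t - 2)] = t*(2 - 3*t)/(t^6 - 2*t^5 + t^4 + 2*t^3 - 2*t^2 + 1)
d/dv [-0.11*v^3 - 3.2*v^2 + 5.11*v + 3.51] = -0.33*v^2 - 6.4*v + 5.11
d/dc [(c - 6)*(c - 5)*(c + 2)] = 3*c^2 - 18*c + 8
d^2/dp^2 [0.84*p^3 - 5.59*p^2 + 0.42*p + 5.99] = 5.04*p - 11.18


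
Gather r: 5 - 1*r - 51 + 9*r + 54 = 8*r + 8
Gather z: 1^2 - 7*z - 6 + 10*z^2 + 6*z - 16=10*z^2 - z - 21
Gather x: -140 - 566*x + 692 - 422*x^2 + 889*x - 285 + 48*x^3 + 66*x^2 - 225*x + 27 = 48*x^3 - 356*x^2 + 98*x + 294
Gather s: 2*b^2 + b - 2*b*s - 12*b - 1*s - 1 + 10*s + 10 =2*b^2 - 11*b + s*(9 - 2*b) + 9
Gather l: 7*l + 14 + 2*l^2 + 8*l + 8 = 2*l^2 + 15*l + 22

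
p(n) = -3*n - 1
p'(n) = -3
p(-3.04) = 8.12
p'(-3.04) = -3.00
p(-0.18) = -0.46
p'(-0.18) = -3.00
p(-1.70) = 4.10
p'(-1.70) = -3.00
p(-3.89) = 10.67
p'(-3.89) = -3.00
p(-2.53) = 6.59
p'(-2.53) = -3.00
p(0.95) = -3.85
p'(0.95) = -3.00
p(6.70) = -21.10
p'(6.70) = -3.00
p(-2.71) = 7.13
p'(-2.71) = -3.00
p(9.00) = -28.00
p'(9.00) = -3.00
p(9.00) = -28.00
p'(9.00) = -3.00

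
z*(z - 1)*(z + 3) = z^3 + 2*z^2 - 3*z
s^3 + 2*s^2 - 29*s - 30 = (s - 5)*(s + 1)*(s + 6)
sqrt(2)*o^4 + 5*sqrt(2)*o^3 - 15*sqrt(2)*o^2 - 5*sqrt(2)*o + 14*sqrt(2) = (o - 2)*(o - 1)*(o + 7)*(sqrt(2)*o + sqrt(2))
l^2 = l^2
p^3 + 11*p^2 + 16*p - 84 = (p - 2)*(p + 6)*(p + 7)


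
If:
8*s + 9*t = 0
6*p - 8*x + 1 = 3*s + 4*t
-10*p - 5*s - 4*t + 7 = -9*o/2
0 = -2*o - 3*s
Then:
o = 432*x/157 - 1404/785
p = 236*x/157 - 87/314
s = 936/785 - 288*x/157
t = 256*x/157 - 832/785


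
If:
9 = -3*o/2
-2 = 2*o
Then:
No Solution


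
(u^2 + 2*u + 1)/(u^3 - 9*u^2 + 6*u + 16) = (u + 1)/(u^2 - 10*u + 16)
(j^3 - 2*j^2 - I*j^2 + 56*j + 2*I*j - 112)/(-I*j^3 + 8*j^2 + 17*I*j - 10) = (-j^3 + 2*j^2 + I*j^2 - 56*j - 2*I*j + 112)/(I*j^3 - 8*j^2 - 17*I*j + 10)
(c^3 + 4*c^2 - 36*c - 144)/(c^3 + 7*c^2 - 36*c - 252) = (c + 4)/(c + 7)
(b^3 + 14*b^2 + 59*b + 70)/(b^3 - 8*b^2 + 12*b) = (b^3 + 14*b^2 + 59*b + 70)/(b*(b^2 - 8*b + 12))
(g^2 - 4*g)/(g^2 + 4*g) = (g - 4)/(g + 4)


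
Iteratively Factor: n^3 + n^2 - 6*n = (n + 3)*(n^2 - 2*n) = (n - 2)*(n + 3)*(n)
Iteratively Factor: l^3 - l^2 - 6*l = (l)*(l^2 - l - 6) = l*(l - 3)*(l + 2)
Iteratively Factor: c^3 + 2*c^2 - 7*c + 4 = (c - 1)*(c^2 + 3*c - 4) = (c - 1)*(c + 4)*(c - 1)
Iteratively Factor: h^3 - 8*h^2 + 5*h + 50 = (h - 5)*(h^2 - 3*h - 10) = (h - 5)*(h + 2)*(h - 5)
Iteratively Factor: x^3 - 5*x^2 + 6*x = (x - 2)*(x^2 - 3*x) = (x - 3)*(x - 2)*(x)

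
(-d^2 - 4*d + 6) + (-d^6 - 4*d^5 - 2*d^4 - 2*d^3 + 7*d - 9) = -d^6 - 4*d^5 - 2*d^4 - 2*d^3 - d^2 + 3*d - 3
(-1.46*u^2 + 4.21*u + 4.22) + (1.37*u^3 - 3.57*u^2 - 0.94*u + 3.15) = 1.37*u^3 - 5.03*u^2 + 3.27*u + 7.37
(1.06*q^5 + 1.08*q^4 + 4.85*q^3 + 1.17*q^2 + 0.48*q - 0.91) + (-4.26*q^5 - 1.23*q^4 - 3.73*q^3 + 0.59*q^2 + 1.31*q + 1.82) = -3.2*q^5 - 0.15*q^4 + 1.12*q^3 + 1.76*q^2 + 1.79*q + 0.91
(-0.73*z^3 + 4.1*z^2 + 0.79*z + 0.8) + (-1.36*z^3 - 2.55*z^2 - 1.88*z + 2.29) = -2.09*z^3 + 1.55*z^2 - 1.09*z + 3.09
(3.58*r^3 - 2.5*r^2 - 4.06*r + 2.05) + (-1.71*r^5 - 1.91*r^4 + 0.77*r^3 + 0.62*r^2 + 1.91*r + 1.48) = -1.71*r^5 - 1.91*r^4 + 4.35*r^3 - 1.88*r^2 - 2.15*r + 3.53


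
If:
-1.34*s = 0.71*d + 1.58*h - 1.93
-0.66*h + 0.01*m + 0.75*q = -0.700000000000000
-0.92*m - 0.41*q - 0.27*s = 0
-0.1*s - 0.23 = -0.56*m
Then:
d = 0.785254394065799*s + 2.67479730563722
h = 0.0195531094921339 - 1.20096874670045*s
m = 0.178571428571429*s + 0.410714285714286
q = -1.05923344947735*s - 0.921602787456446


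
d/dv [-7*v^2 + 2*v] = 2 - 14*v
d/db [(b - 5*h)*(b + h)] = 2*b - 4*h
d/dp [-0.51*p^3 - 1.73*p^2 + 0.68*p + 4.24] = -1.53*p^2 - 3.46*p + 0.68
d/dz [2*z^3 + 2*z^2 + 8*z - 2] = 6*z^2 + 4*z + 8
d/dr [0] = 0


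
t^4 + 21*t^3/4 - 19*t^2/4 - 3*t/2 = t*(t - 1)*(t + 1/4)*(t + 6)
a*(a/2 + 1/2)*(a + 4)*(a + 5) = a^4/2 + 5*a^3 + 29*a^2/2 + 10*a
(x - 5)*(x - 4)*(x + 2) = x^3 - 7*x^2 + 2*x + 40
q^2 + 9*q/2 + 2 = (q + 1/2)*(q + 4)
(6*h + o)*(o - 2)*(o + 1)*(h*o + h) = 6*h^2*o^3 - 18*h^2*o - 12*h^2 + h*o^4 - 3*h*o^2 - 2*h*o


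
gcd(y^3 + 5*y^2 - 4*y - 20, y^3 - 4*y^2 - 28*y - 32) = y + 2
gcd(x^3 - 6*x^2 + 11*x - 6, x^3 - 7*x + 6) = x^2 - 3*x + 2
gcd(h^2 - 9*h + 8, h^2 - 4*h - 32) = h - 8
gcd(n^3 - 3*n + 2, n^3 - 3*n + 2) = n^3 - 3*n + 2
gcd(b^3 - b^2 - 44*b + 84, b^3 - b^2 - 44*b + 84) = b^3 - b^2 - 44*b + 84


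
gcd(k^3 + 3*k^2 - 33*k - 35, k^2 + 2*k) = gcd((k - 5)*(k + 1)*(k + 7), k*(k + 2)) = 1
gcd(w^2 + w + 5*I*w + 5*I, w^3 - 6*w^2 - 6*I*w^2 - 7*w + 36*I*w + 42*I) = w + 1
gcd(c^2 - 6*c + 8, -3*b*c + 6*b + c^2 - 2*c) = c - 2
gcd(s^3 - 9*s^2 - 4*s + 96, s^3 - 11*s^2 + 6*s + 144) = s^2 - 5*s - 24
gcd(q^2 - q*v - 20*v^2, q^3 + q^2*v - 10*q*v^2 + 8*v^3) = q + 4*v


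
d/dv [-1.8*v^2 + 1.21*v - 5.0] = 1.21 - 3.6*v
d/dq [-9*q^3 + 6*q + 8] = 6 - 27*q^2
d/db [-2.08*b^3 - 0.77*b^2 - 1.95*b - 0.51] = -6.24*b^2 - 1.54*b - 1.95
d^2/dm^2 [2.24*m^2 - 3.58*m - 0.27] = 4.48000000000000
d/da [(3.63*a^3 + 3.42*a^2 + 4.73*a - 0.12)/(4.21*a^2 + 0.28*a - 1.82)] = (15.2823*a^4 + 2.0328*a^3 - 38.7755*a^2 - 11.4384*a - 8.575)/(17.7241*a^4 + 2.3576*a^3 - 15.246*a^2 - 1.0192*a + 3.3124)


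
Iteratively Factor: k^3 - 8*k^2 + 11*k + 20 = (k + 1)*(k^2 - 9*k + 20) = (k - 4)*(k + 1)*(k - 5)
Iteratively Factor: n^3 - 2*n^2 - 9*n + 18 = (n - 3)*(n^2 + n - 6) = (n - 3)*(n + 3)*(n - 2)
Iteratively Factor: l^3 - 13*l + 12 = (l - 1)*(l^2 + l - 12) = (l - 1)*(l + 4)*(l - 3)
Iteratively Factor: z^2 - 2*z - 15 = (z - 5)*(z + 3)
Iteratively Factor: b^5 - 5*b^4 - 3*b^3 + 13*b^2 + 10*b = (b - 5)*(b^4 - 3*b^2 - 2*b) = (b - 5)*(b + 1)*(b^3 - b^2 - 2*b) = (b - 5)*(b + 1)^2*(b^2 - 2*b) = b*(b - 5)*(b + 1)^2*(b - 2)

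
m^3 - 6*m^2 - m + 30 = (m - 5)*(m - 3)*(m + 2)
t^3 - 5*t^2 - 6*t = t*(t - 6)*(t + 1)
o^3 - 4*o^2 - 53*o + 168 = (o - 8)*(o - 3)*(o + 7)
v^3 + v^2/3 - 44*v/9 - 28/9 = (v - 7/3)*(v + 2/3)*(v + 2)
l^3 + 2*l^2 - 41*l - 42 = (l - 6)*(l + 1)*(l + 7)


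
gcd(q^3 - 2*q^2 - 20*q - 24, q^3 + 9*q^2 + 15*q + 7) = 1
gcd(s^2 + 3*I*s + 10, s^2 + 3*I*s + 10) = s^2 + 3*I*s + 10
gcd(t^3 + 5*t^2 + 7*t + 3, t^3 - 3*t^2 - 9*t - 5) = t^2 + 2*t + 1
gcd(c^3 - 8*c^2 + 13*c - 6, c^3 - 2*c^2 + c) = c^2 - 2*c + 1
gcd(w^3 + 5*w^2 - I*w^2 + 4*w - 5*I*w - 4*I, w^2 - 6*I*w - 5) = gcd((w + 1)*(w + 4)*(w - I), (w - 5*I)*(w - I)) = w - I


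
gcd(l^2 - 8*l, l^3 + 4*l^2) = l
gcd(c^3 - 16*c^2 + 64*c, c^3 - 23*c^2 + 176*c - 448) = c^2 - 16*c + 64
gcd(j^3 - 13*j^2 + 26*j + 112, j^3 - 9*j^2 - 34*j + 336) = j^2 - 15*j + 56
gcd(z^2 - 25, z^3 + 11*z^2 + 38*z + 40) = z + 5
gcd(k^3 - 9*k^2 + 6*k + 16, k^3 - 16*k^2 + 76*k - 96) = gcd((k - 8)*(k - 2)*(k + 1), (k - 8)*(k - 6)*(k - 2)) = k^2 - 10*k + 16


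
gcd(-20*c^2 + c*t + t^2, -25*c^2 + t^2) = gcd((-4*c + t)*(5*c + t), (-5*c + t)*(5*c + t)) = 5*c + t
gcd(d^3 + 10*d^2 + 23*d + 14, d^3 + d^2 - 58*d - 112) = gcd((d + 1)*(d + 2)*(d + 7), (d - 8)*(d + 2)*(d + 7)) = d^2 + 9*d + 14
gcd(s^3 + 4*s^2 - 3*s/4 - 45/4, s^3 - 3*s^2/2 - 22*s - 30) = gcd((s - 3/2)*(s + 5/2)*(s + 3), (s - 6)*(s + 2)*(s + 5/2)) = s + 5/2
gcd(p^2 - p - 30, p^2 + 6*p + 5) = p + 5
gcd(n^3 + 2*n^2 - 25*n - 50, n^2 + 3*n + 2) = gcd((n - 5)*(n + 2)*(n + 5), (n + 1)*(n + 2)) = n + 2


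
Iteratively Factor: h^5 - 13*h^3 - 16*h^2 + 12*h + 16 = (h + 2)*(h^4 - 2*h^3 - 9*h^2 + 2*h + 8) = (h - 1)*(h + 2)*(h^3 - h^2 - 10*h - 8) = (h - 1)*(h + 1)*(h + 2)*(h^2 - 2*h - 8) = (h - 4)*(h - 1)*(h + 1)*(h + 2)*(h + 2)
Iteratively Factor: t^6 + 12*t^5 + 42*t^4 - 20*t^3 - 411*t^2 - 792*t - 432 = (t + 1)*(t^5 + 11*t^4 + 31*t^3 - 51*t^2 - 360*t - 432) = (t - 3)*(t + 1)*(t^4 + 14*t^3 + 73*t^2 + 168*t + 144) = (t - 3)*(t + 1)*(t + 3)*(t^3 + 11*t^2 + 40*t + 48) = (t - 3)*(t + 1)*(t + 3)*(t + 4)*(t^2 + 7*t + 12) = (t - 3)*(t + 1)*(t + 3)^2*(t + 4)*(t + 4)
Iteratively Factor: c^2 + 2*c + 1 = (c + 1)*(c + 1)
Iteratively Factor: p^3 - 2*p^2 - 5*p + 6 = (p - 3)*(p^2 + p - 2) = (p - 3)*(p + 2)*(p - 1)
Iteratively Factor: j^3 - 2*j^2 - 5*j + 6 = (j + 2)*(j^2 - 4*j + 3) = (j - 1)*(j + 2)*(j - 3)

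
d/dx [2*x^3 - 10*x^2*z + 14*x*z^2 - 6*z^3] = 6*x^2 - 20*x*z + 14*z^2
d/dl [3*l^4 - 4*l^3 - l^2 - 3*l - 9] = 12*l^3 - 12*l^2 - 2*l - 3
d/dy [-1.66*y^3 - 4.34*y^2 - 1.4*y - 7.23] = -4.98*y^2 - 8.68*y - 1.4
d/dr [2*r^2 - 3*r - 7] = 4*r - 3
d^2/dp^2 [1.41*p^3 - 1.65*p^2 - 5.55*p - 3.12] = 8.46*p - 3.3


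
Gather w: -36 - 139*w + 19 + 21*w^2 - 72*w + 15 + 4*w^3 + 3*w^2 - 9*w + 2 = 4*w^3 + 24*w^2 - 220*w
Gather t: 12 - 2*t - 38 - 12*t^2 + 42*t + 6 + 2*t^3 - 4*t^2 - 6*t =2*t^3 - 16*t^2 + 34*t - 20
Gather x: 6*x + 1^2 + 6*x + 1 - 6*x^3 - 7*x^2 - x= -6*x^3 - 7*x^2 + 11*x + 2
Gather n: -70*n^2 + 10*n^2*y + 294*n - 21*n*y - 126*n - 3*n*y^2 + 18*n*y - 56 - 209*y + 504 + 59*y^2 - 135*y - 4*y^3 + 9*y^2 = n^2*(10*y - 70) + n*(-3*y^2 - 3*y + 168) - 4*y^3 + 68*y^2 - 344*y + 448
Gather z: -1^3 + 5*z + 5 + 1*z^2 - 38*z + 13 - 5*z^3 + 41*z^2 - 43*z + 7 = -5*z^3 + 42*z^2 - 76*z + 24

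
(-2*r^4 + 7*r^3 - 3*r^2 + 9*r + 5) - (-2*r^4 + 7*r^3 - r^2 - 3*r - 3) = -2*r^2 + 12*r + 8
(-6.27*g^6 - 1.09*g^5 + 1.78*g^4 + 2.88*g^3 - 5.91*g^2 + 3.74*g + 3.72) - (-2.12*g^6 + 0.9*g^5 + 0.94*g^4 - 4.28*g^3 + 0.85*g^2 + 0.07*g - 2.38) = -4.15*g^6 - 1.99*g^5 + 0.84*g^4 + 7.16*g^3 - 6.76*g^2 + 3.67*g + 6.1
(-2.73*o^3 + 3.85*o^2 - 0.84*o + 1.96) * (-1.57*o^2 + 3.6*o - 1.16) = 4.2861*o^5 - 15.8725*o^4 + 18.3456*o^3 - 10.5672*o^2 + 8.0304*o - 2.2736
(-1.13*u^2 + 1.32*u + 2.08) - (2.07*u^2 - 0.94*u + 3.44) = -3.2*u^2 + 2.26*u - 1.36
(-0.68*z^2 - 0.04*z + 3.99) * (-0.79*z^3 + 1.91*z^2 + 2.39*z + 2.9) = 0.5372*z^5 - 1.2672*z^4 - 4.8537*z^3 + 5.5533*z^2 + 9.4201*z + 11.571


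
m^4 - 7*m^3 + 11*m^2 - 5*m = m*(m - 5)*(m - 1)^2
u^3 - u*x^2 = u*(u - x)*(u + x)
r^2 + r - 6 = (r - 2)*(r + 3)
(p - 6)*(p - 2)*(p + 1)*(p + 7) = p^4 - 45*p^2 + 40*p + 84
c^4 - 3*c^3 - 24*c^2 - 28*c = c*(c - 7)*(c + 2)^2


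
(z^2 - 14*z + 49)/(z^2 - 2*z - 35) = (z - 7)/(z + 5)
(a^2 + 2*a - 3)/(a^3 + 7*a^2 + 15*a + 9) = (a - 1)/(a^2 + 4*a + 3)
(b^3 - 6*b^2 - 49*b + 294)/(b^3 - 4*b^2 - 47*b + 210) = (b - 7)/(b - 5)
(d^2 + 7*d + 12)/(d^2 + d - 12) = (d + 3)/(d - 3)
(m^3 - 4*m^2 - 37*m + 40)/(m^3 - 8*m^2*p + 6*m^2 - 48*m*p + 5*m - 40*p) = (-m^2 + 9*m - 8)/(-m^2 + 8*m*p - m + 8*p)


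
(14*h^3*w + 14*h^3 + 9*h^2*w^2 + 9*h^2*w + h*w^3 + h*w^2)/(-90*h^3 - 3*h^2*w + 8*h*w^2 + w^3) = h*(14*h^2*w + 14*h^2 + 9*h*w^2 + 9*h*w + w^3 + w^2)/(-90*h^3 - 3*h^2*w + 8*h*w^2 + w^3)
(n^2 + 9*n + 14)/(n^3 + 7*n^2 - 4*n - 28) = 1/(n - 2)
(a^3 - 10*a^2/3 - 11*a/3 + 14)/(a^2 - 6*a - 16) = (a^2 - 16*a/3 + 7)/(a - 8)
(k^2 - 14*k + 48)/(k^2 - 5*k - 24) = (k - 6)/(k + 3)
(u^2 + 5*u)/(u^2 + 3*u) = (u + 5)/(u + 3)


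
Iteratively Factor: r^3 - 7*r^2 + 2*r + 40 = (r - 4)*(r^2 - 3*r - 10) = (r - 4)*(r + 2)*(r - 5)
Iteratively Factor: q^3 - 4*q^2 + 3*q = (q - 1)*(q^2 - 3*q) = q*(q - 1)*(q - 3)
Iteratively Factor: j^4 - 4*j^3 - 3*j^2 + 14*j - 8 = (j + 2)*(j^3 - 6*j^2 + 9*j - 4) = (j - 4)*(j + 2)*(j^2 - 2*j + 1) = (j - 4)*(j - 1)*(j + 2)*(j - 1)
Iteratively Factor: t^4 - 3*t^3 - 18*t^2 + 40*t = (t - 5)*(t^3 + 2*t^2 - 8*t) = (t - 5)*(t + 4)*(t^2 - 2*t) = (t - 5)*(t - 2)*(t + 4)*(t)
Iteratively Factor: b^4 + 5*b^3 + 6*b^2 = (b + 3)*(b^3 + 2*b^2) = b*(b + 3)*(b^2 + 2*b) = b^2*(b + 3)*(b + 2)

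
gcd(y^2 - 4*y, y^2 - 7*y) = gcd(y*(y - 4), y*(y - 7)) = y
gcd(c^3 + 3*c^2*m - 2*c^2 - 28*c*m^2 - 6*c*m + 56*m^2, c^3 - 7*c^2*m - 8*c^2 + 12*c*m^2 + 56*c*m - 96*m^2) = c - 4*m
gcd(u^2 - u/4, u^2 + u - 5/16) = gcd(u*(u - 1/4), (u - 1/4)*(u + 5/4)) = u - 1/4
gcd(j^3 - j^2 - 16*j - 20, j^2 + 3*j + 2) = j + 2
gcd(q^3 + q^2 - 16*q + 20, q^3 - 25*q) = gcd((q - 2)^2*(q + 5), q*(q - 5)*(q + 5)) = q + 5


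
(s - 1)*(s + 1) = s^2 - 1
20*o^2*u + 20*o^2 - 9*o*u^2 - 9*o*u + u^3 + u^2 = (-5*o + u)*(-4*o + u)*(u + 1)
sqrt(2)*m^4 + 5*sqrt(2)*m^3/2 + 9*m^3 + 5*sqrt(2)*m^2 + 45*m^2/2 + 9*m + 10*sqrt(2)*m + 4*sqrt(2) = (m + 2)*(m + sqrt(2)/2)*(m + 4*sqrt(2))*(sqrt(2)*m + sqrt(2)/2)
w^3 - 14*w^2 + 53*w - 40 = (w - 8)*(w - 5)*(w - 1)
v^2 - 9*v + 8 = (v - 8)*(v - 1)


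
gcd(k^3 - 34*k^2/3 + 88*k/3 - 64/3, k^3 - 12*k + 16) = k - 2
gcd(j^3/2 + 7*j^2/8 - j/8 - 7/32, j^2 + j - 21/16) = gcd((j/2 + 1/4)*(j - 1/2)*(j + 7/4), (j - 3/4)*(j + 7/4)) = j + 7/4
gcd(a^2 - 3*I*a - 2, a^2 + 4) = a - 2*I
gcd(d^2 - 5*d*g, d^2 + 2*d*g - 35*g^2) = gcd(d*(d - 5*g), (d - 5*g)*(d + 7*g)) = d - 5*g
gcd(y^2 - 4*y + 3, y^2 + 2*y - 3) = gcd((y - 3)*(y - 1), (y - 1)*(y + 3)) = y - 1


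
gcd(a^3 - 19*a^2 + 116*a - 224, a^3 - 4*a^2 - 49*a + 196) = a^2 - 11*a + 28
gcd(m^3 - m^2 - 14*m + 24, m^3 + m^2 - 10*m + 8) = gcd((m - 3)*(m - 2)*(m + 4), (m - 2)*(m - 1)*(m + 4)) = m^2 + 2*m - 8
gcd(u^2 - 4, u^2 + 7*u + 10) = u + 2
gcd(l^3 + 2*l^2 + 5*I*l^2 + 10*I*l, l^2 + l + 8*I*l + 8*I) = 1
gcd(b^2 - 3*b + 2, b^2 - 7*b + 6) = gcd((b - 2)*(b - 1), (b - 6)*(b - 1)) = b - 1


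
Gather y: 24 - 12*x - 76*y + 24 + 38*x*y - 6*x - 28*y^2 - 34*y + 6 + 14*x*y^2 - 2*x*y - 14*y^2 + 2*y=-18*x + y^2*(14*x - 42) + y*(36*x - 108) + 54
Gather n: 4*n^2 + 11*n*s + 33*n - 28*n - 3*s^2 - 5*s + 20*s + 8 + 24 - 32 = 4*n^2 + n*(11*s + 5) - 3*s^2 + 15*s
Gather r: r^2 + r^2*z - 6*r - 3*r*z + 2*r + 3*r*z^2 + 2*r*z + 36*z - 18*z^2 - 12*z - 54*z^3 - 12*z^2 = r^2*(z + 1) + r*(3*z^2 - z - 4) - 54*z^3 - 30*z^2 + 24*z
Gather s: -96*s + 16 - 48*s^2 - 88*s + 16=-48*s^2 - 184*s + 32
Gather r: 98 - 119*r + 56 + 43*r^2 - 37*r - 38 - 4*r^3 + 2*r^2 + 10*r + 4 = -4*r^3 + 45*r^2 - 146*r + 120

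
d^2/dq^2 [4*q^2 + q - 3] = 8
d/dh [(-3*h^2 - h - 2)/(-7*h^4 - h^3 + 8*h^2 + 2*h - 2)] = 2*(-21*h^5 - 12*h^4 - 29*h^3 - 2*h^2 + 22*h + 3)/(49*h^8 + 14*h^7 - 111*h^6 - 44*h^5 + 88*h^4 + 36*h^3 - 28*h^2 - 8*h + 4)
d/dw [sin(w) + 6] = cos(w)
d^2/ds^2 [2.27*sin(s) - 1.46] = -2.27*sin(s)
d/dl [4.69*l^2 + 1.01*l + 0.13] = 9.38*l + 1.01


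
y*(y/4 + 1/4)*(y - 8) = y^3/4 - 7*y^2/4 - 2*y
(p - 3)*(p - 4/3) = p^2 - 13*p/3 + 4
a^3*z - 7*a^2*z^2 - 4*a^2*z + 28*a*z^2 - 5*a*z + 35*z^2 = (a - 5)*(a - 7*z)*(a*z + z)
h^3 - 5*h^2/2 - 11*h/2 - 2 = (h - 4)*(h + 1/2)*(h + 1)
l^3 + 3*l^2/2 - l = l*(l - 1/2)*(l + 2)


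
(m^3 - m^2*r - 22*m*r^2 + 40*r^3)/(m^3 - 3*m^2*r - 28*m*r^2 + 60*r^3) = (-m + 4*r)/(-m + 6*r)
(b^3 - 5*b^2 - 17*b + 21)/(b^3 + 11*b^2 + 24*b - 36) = (b^2 - 4*b - 21)/(b^2 + 12*b + 36)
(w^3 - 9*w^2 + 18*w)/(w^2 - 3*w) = w - 6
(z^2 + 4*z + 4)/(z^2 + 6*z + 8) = (z + 2)/(z + 4)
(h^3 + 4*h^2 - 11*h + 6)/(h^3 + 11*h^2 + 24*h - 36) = (h - 1)/(h + 6)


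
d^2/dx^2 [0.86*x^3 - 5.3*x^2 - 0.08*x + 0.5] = 5.16*x - 10.6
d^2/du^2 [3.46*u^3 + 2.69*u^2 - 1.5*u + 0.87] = 20.76*u + 5.38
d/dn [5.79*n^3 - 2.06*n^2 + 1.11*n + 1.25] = 17.37*n^2 - 4.12*n + 1.11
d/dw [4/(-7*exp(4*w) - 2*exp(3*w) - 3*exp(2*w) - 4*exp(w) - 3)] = (112*exp(3*w) + 24*exp(2*w) + 24*exp(w) + 16)*exp(w)/(7*exp(4*w) + 2*exp(3*w) + 3*exp(2*w) + 4*exp(w) + 3)^2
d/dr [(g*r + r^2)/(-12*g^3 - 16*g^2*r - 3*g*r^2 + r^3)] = (-12*g^2 - r^2)/(144*g^4 + 96*g^3*r - 8*g^2*r^2 - 8*g*r^3 + r^4)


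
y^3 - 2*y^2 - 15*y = y*(y - 5)*(y + 3)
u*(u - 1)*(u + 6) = u^3 + 5*u^2 - 6*u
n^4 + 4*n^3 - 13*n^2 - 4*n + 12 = (n - 2)*(n - 1)*(n + 1)*(n + 6)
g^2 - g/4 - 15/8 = (g - 3/2)*(g + 5/4)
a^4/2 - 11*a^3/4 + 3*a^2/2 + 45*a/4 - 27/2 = (a/2 + 1)*(a - 3)^2*(a - 3/2)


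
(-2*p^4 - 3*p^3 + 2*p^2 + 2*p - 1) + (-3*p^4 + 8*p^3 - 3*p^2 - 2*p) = -5*p^4 + 5*p^3 - p^2 - 1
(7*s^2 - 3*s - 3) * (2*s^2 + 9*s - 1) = 14*s^4 + 57*s^3 - 40*s^2 - 24*s + 3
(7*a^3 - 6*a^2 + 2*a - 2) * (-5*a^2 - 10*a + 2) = -35*a^5 - 40*a^4 + 64*a^3 - 22*a^2 + 24*a - 4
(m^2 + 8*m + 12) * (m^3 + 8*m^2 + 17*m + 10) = m^5 + 16*m^4 + 93*m^3 + 242*m^2 + 284*m + 120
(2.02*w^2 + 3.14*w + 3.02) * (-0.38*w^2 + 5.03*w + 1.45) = -0.7676*w^4 + 8.9674*w^3 + 17.5756*w^2 + 19.7436*w + 4.379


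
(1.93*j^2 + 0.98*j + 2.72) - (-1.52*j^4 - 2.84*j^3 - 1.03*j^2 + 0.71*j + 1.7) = 1.52*j^4 + 2.84*j^3 + 2.96*j^2 + 0.27*j + 1.02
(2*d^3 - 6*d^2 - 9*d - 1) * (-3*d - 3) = -6*d^4 + 12*d^3 + 45*d^2 + 30*d + 3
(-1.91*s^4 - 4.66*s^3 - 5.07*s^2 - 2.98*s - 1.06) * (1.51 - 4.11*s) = 7.8501*s^5 + 16.2685*s^4 + 13.8011*s^3 + 4.5921*s^2 - 0.143199999999999*s - 1.6006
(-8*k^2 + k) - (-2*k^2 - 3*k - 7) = -6*k^2 + 4*k + 7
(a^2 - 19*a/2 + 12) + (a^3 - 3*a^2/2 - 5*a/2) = a^3 - a^2/2 - 12*a + 12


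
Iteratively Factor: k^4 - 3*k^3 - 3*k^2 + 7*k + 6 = (k - 3)*(k^3 - 3*k - 2) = (k - 3)*(k + 1)*(k^2 - k - 2) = (k - 3)*(k + 1)^2*(k - 2)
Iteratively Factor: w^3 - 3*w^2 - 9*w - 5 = (w - 5)*(w^2 + 2*w + 1) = (w - 5)*(w + 1)*(w + 1)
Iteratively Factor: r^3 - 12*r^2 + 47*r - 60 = (r - 5)*(r^2 - 7*r + 12) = (r - 5)*(r - 4)*(r - 3)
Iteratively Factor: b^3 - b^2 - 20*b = (b - 5)*(b^2 + 4*b) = b*(b - 5)*(b + 4)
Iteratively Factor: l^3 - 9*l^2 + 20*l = (l - 5)*(l^2 - 4*l) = l*(l - 5)*(l - 4)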